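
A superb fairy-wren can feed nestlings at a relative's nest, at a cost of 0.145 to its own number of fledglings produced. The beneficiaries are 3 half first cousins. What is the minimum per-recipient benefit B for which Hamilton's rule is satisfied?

0.7733

r to a half first cousin = 0.0625 (half first cousins share one grandparent — one path of length 4: r = (1/2)^4 = 1/16).
Hamilton's rule with n recipients of equal r: n·r·B > C, so B > C/(n·r) = 0.145/(3·0.0625) = 0.7733.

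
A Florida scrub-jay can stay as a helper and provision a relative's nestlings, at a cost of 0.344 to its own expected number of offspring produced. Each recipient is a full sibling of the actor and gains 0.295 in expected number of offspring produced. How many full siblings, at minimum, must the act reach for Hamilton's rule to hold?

3

r to a full sibling = 0.5 (full sibs share both parents — two paths of length 2: r = 2·(1/2)^2 = 1/2).
Hamilton's rule: n·r·B > C  ⇒  n > C/(r·B) = 0.344/(0.5·0.295) = 2.332.
The smallest integer exceeding 2.332 is 3.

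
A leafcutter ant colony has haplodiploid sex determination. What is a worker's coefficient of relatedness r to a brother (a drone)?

0.25

Her haploid brother carries none of their father's genes and a random half of their mother's genome; that half matches the maternal half of her own genome with probability 1/2: r = 1/2 · 1/2 = 1/4.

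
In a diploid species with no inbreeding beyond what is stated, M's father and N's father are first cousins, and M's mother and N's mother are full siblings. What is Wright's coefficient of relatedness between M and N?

0.15625

Wright's path rule: contributions from independent ancestry routes add.
M and N are related in two ways: second cousins through their fathers (r = 1/32) and first cousins through their mothers (r = 1/8).
r = 1/32 + 1/8 = 5/32 = 0.15625.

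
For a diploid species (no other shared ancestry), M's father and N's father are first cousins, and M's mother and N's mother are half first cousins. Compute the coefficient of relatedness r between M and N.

Wright's path rule: contributions from independent ancestry routes add.
M and N are related in two ways: second cousins through their fathers (r = 1/32) and half second cousins through their mothers (r = 1/64).
r = 1/32 + 1/64 = 3/64 = 0.046875.

0.046875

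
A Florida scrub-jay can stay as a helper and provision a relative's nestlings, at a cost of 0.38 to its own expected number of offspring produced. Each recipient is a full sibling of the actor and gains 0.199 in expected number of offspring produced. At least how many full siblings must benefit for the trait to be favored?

4

r to a full sibling = 1/2 (full sibs share both parents — two paths of length 2: r = 2·(1/2)^2 = 1/2).
Hamilton's rule: n·r·B > C  ⇒  n > C/(r·B) = 0.38/(0.5·0.199) = 3.819.
The smallest integer exceeding 3.819 is 4.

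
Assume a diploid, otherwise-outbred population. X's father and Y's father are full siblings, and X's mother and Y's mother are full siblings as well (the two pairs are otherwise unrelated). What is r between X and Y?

0.25

Relatedness sums over independent paths through distinct common ancestors.
X and Y are related in two ways: first cousins through their fathers (r = 1/8) and first cousins through their mothers (r = 1/8) — i.e. double first cousins.
r = 1/8 + 1/8 = 0.25.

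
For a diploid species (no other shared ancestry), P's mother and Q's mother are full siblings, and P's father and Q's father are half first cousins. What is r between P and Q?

0.140625

With two independent routes of shared ancestry, r is the sum of the two contributions.
P and Q are related in two ways: first cousins through their mothers (r = 1/8) and half second cousins through their fathers (r = 1/64).
r = 1/8 + 1/64 = 0.140625.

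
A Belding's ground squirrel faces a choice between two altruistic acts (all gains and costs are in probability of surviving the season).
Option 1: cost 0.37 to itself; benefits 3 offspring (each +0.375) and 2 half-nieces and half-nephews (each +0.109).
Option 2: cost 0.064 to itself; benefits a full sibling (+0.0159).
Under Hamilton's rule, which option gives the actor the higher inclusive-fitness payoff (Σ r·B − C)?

Option 1

Option 1: r to an offspring = 0.5.
Option 1: r to a half-niece or half-nephew = 0.125.
Option 1: Σ r·B − C = (3·0.5·0.375 + 2·0.125·0.109) − 0.37 = 0.21975.
Option 2: r to a full sibling = 0.5.
Option 2: Σ r·B − C = (1·0.5·0.0159) − 0.064 = -0.05605.
Option 1 has the higher net inclusive-fitness payoff.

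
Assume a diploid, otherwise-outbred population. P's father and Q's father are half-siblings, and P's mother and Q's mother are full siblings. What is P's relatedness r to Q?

With two independent routes of shared ancestry, r is the sum of the two contributions.
P and Q are related in two ways: half first cousins through their fathers (r = 1/16) and first cousins through their mothers (r = 1/8).
r = 1/16 + 1/8 = 0.1875.

0.1875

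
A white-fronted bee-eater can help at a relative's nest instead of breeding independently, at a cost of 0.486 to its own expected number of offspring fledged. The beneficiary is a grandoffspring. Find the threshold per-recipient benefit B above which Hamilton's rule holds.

r to a grandoffspring = 0.25 (two parent–offspring links: r = (1/2)^2 = 1/4).
Hamilton's rule with n recipients of equal r: n·r·B > C, so B > C/(n·r) = 0.486/(1·0.25) = 1.944.

1.944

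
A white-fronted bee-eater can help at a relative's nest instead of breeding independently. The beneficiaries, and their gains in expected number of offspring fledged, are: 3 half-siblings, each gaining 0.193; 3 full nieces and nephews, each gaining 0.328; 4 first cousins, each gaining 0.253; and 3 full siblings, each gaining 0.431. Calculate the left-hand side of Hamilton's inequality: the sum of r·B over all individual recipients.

r to a half-sibling = 0.25 (half-sibs share one parent — one path of length 2: r = (1/2)^2 = 1/4).
r to a full niece or nephew = 0.25 (full aunt/uncle↔niece/nephew: two paths of length 3 through the shared grandparent pair: r = 2·(1/2)^3 = 1/4).
r to a first cousin = 1/8 (first cousins share one grandparent pair — two paths of length 4: r = 2·(1/2)^4 = 1/8).
r to a full sibling = 1/2 (full sibs share both parents — two paths of length 2: r = 2·(1/2)^2 = 1/2).
Summing one r·B term per recipient: 3·0.25·0.193 + 3·0.25·0.328 + 4·0.125·0.253 + 3·0.5·0.431 = 1.16375.

1.16375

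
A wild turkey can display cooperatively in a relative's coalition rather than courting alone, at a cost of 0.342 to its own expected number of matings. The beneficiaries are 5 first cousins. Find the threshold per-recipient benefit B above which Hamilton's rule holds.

r to a first cousin = 0.125 (first cousins share one grandparent pair — two paths of length 4: r = 2·(1/2)^4 = 1/8).
Hamilton's rule with n recipients of equal r: n·r·B > C, so B > C/(n·r) = 0.342/(5·0.125) = 0.5472.

0.5472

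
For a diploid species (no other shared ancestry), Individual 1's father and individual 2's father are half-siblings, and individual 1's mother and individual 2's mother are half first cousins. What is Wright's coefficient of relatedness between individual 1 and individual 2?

0.078125

Wright's path rule: contributions from independent ancestry routes add.
Individual 1 and individual 2 are related in two ways: half first cousins through their fathers (r = 1/16) and half second cousins through their mothers (r = 1/64).
r = 1/16 + 1/64 = 0.078125.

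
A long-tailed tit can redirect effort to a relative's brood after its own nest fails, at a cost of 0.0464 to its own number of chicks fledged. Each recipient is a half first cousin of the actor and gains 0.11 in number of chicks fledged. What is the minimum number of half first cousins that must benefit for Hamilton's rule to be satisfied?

r to a half first cousin = 1/16 (half first cousins share one grandparent — one path of length 4: r = (1/2)^4 = 1/16).
Hamilton's rule: n·r·B > C  ⇒  n > C/(r·B) = 0.0464/(0.0625·0.11) = 6.749.
The smallest integer exceeding 6.749 is 7.

7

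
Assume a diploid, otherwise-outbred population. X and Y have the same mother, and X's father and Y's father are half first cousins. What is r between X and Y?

0.265625

With two independent routes of shared ancestry, r is the sum of the two contributions.
X and Y are related in two ways: half-sibs through their shared mother (r = 1/4) and half second cousins through their fathers (r = 1/64).
r = 1/4 + 1/64 = 0.265625.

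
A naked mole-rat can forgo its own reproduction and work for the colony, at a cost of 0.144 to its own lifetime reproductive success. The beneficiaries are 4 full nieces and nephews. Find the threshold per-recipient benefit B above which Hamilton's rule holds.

r to a full niece or nephew = 1/4 (full aunt/uncle↔niece/nephew: two paths of length 3 through the shared grandparent pair: r = 2·(1/2)^3 = 1/4).
Hamilton's rule with n recipients of equal r: n·r·B > C, so B > C/(n·r) = 0.144/(4·0.25) = 0.144.

0.144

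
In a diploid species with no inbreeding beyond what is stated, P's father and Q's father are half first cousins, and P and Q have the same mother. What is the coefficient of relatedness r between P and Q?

0.265625

Wright's path rule: contributions from independent ancestry routes add.
P and Q are related in two ways: half second cousins through their fathers (r = 1/64) and half-sibs through their shared mother (r = 1/4).
r = 1/64 + 1/4 = 17/64 = 0.265625.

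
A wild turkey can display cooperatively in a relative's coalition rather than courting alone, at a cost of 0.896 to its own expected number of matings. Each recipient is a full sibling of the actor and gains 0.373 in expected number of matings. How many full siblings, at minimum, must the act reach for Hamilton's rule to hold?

5

r to a full sibling = 1/2 (full sibs share both parents — two paths of length 2: r = 2·(1/2)^2 = 1/2).
Hamilton's rule: n·r·B > C  ⇒  n > C/(r·B) = 0.896/(0.5·0.373) = 4.804.
The smallest integer exceeding 4.804 is 5.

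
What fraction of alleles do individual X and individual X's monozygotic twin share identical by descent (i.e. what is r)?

1

Each parent–offspring link contributes a factor of 1/2, and independent paths through distinct common ancestors add.
Monozygotic twins share every allele identical by descent: r = 1.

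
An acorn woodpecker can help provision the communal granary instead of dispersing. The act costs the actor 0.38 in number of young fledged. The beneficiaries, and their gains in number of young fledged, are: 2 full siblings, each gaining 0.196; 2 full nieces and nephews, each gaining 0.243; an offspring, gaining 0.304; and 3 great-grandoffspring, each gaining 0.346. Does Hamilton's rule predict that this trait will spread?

Yes

Hamilton's rule: the trait is favored when the sum of r·B over every recipient exceeds the actor's cost C.
r to a full sibling = 0.5 (full sibs share both parents — two paths of length 2: r = 2·(1/2)^2 = 1/2).
r to a full niece or nephew = 1/4 (full aunt/uncle↔niece/nephew: two paths of length 3 through the shared grandparent pair: r = 2·(1/2)^3 = 1/4).
r to an offspring = 0.5 (one parent–offspring link: r = (1/2)^1 = 1/2).
r to a great-grandoffspring = 0.125 (three parent–offspring links: r = (1/2)^3 = 1/8).
Summing one r·B term per recipient: 2·0.5·0.196 + 2·0.25·0.243 + 1·0.5·0.304 + 3·0.125·0.346 = 0.59925.
0.59925 > 0.38: the indirect benefit exceeds the cost.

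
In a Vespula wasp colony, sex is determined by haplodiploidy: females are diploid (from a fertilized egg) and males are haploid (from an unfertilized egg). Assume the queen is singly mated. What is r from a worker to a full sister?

0.75

Haplodiploid full sisters inherit their father's entire haploid genome identically (contributing 1/2) and on average half of their mother's contribution (1/2 · 1/2 = 1/4); r = 1/2 + 1/4 = 3/4.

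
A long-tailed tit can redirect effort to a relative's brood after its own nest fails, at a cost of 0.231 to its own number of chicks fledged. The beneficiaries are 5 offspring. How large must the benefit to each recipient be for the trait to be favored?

0.0924

r to an offspring = 0.5 (one parent–offspring link: r = (1/2)^1 = 1/2).
Hamilton's rule with n recipients of equal r: n·r·B > C, so B > C/(n·r) = 0.231/(5·0.5) = 0.0924.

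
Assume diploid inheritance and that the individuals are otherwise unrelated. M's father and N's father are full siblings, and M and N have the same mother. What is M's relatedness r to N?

Wright's path rule: contributions from independent ancestry routes add.
M and N are related in two ways: first cousins through their fathers (r = 1/8) and half-sibs through their shared mother (r = 1/4).
r = 1/8 + 1/4 = 0.375.

0.375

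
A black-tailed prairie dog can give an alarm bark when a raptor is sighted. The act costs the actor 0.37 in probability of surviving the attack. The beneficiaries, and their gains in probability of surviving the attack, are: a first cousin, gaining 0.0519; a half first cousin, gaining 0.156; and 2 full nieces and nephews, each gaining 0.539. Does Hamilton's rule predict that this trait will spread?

No

Hamilton's rule: the trait is favored when the sum of r·B over every recipient exceeds the actor's cost C.
r to a first cousin = 1/8 (first cousins share one grandparent pair — two paths of length 4: r = 2·(1/2)^4 = 1/8).
r to a half first cousin = 0.0625 (half first cousins share one grandparent — one path of length 4: r = (1/2)^4 = 1/16).
r to a full niece or nephew = 1/4 (full aunt/uncle↔niece/nephew: two paths of length 3 through the shared grandparent pair: r = 2·(1/2)^3 = 1/4).
Summing one r·B term per recipient: 1·0.125·0.0519 + 1·0.0625·0.156 + 2·0.25·0.539 = 0.2857375.
0.2857375 < 0.37: the indirect benefit is less than the cost.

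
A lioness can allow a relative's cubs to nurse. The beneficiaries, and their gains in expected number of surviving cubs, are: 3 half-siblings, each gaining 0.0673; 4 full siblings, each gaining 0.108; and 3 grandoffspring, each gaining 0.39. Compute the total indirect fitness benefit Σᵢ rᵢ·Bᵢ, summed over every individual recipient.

0.558975

r to a half-sibling = 1/4 (half-sibs share one parent — one path of length 2: r = (1/2)^2 = 1/4).
r to a full sibling = 0.5 (full sibs share both parents — two paths of length 2: r = 2·(1/2)^2 = 1/2).
r to a grandoffspring = 1/4 (two parent–offspring links: r = (1/2)^2 = 1/4).
Summing one r·B term per recipient: 3·0.25·0.0673 + 4·0.5·0.108 + 3·0.25·0.39 = 0.558975.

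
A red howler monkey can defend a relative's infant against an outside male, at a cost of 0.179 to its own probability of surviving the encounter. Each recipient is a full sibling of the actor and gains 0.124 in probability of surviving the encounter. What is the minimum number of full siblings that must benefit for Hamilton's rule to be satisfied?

r to a full sibling = 0.5 (full sibs share both parents — two paths of length 2: r = 2·(1/2)^2 = 1/2).
Hamilton's rule: n·r·B > C  ⇒  n > C/(r·B) = 0.179/(0.5·0.124) = 2.887.
The smallest integer exceeding 2.887 is 3.

3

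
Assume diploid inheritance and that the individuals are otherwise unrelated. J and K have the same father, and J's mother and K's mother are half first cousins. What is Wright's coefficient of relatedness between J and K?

0.265625

With two independent routes of shared ancestry, r is the sum of the two contributions.
J and K are related in two ways: half-sibs through their shared father (r = 1/4) and half second cousins through their mothers (r = 1/64).
r = 1/4 + 1/64 = 0.265625.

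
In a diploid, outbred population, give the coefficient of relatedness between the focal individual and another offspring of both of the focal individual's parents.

Each parent–offspring link contributes a factor of 1/2, and independent paths through distinct common ancestors add.
Full sibs share both parents — two paths of length 2: r = 2·(1/2)^2 = 1/2.

0.5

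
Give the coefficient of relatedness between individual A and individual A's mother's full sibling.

0.25

Each parent–offspring link contributes a factor of 1/2, and independent paths through distinct common ancestors add.
Full aunt/uncle↔niece/nephew: two paths of length 3 through the shared grandparent pair: r = 2·(1/2)^3 = 1/4.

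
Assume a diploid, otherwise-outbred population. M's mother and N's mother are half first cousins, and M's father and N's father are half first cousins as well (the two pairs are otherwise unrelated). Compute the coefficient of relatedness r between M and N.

Relatedness sums over independent paths through distinct common ancestors.
M and N are related in two ways: half second cousins through their mothers (r = 1/64) and half second cousins through their fathers (r = 1/64).
r = 1/64 + 1/64 = 1/32 = 0.03125.

0.03125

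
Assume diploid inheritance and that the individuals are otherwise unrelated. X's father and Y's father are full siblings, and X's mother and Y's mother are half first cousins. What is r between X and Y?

Wright's path rule: contributions from independent ancestry routes add.
X and Y are related in two ways: first cousins through their fathers (r = 1/8) and half second cousins through their mothers (r = 1/64).
r = 1/8 + 1/64 = 9/64 = 0.140625.

0.140625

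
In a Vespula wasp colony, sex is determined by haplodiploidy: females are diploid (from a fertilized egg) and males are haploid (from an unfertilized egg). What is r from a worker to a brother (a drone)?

Her haploid brother carries none of their father's genes and a random half of their mother's genome; that half matches the maternal half of her own genome with probability 1/2: r = 1/2 · 1/2 = 1/4.

0.25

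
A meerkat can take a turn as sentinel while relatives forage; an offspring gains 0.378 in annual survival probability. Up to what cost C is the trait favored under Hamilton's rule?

0.189

r to an offspring = 1/2 (one parent–offspring link: r = (1/2)^1 = 1/2).
Hamilton's rule: n·r·B > C, so the trait is favored while C < n·r·B = 1·0.5·0.378 = 0.189.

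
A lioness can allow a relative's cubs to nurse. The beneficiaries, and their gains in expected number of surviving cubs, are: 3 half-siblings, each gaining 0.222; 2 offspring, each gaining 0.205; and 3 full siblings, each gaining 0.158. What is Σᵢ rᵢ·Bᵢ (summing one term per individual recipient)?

r to a half-sibling = 0.25 (half-sibs share one parent — one path of length 2: r = (1/2)^2 = 1/4).
r to an offspring = 0.5 (one parent–offspring link: r = (1/2)^1 = 1/2).
r to a full sibling = 0.5 (full sibs share both parents — two paths of length 2: r = 2·(1/2)^2 = 1/2).
Summing one r·B term per recipient: 3·0.25·0.222 + 2·0.5·0.205 + 3·0.5·0.158 = 0.6085.

0.6085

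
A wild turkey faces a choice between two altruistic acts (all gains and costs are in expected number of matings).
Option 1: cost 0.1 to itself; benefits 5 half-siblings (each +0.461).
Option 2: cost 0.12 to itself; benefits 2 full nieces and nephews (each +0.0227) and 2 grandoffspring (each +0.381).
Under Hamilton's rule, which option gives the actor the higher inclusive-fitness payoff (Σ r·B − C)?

Option 1: r to a half-sibling = 0.25.
Option 1: Σ r·B − C = (5·0.25·0.461) − 0.1 = 0.47625.
Option 2: r to a full niece or nephew = 0.25.
Option 2: r to a grandoffspring = 0.25.
Option 2: Σ r·B − C = (2·0.25·0.0227 + 2·0.25·0.381) − 0.12 = 0.08185.
Option 1 has the higher net inclusive-fitness payoff.

Option 1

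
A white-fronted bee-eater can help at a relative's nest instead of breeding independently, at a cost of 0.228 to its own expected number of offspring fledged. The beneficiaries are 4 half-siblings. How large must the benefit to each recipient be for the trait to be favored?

r to a half-sibling = 0.25 (half-sibs share one parent — one path of length 2: r = (1/2)^2 = 1/4).
Hamilton's rule with n recipients of equal r: n·r·B > C, so B > C/(n·r) = 0.228/(4·0.25) = 0.228.

0.228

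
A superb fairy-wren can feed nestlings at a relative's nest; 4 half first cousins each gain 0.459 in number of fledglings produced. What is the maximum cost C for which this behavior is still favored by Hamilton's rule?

0.11475

r to a half first cousin = 1/16 (half first cousins share one grandparent — one path of length 4: r = (1/2)^4 = 1/16).
Hamilton's rule: n·r·B > C, so the trait is favored while C < n·r·B = 4·0.0625·0.459 = 0.11475.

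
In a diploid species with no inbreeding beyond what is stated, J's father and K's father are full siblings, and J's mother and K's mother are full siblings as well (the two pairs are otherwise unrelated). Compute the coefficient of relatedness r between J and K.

Wright's path rule: contributions from independent ancestry routes add.
J and K are related in two ways: first cousins through their fathers (r = 1/8) and first cousins through their mothers (r = 1/8) — i.e. double first cousins.
r = 1/8 + 1/8 = 0.25.

0.25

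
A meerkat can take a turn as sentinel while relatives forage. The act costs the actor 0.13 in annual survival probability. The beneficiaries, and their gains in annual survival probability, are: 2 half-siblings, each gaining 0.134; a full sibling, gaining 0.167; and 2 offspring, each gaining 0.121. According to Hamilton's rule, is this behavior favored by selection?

Hamilton's rule: the trait is favored when the sum of r·B over every recipient exceeds the actor's cost C.
r to a half-sibling = 1/4 (half-sibs share one parent — one path of length 2: r = (1/2)^2 = 1/4).
r to a full sibling = 0.5 (full sibs share both parents — two paths of length 2: r = 2·(1/2)^2 = 1/2).
r to an offspring = 0.5 (one parent–offspring link: r = (1/2)^1 = 1/2).
Summing one r·B term per recipient: 2·0.25·0.134 + 1·0.5·0.167 + 2·0.5·0.121 = 0.2715.
0.2715 > 0.13: the indirect benefit exceeds the cost.

Yes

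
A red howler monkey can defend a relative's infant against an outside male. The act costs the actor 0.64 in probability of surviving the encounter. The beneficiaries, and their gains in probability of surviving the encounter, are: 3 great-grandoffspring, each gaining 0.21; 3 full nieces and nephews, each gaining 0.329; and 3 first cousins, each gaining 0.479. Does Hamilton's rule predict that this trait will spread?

Hamilton's rule: the trait is favored when the sum of r·B over every recipient exceeds the actor's cost C.
r to a great-grandoffspring = 1/8 (three parent–offspring links: r = (1/2)^3 = 1/8).
r to a full niece or nephew = 0.25 (full aunt/uncle↔niece/nephew: two paths of length 3 through the shared grandparent pair: r = 2·(1/2)^3 = 1/4).
r to a first cousin = 0.125 (first cousins share one grandparent pair — two paths of length 4: r = 2·(1/2)^4 = 1/8).
Summing one r·B term per recipient: 3·0.125·0.21 + 3·0.25·0.329 + 3·0.125·0.479 = 0.505125.
0.505125 < 0.64: the indirect benefit is less than the cost.

No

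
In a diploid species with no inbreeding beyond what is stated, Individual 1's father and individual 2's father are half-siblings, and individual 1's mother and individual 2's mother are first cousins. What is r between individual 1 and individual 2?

0.09375

Relatedness sums over independent paths through distinct common ancestors.
Individual 1 and individual 2 are related in two ways: half first cousins through their fathers (r = 1/16) and second cousins through their mothers (r = 1/32).
r = 1/16 + 1/32 = 0.09375.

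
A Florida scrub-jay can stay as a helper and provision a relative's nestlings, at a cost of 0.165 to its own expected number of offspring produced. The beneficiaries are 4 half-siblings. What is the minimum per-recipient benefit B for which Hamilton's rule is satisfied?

0.165

r to a half-sibling = 1/4 (half-sibs share one parent — one path of length 2: r = (1/2)^2 = 1/4).
Hamilton's rule with n recipients of equal r: n·r·B > C, so B > C/(n·r) = 0.165/(4·0.25) = 0.165.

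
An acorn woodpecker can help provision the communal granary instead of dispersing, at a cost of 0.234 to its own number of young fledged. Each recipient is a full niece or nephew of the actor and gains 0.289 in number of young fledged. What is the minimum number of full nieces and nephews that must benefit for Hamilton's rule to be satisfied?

r to a full niece or nephew = 0.25 (full aunt/uncle↔niece/nephew: two paths of length 3 through the shared grandparent pair: r = 2·(1/2)^3 = 1/4).
Hamilton's rule: n·r·B > C  ⇒  n > C/(r·B) = 0.234/(0.25·0.289) = 3.239.
The smallest integer exceeding 3.239 is 4.

4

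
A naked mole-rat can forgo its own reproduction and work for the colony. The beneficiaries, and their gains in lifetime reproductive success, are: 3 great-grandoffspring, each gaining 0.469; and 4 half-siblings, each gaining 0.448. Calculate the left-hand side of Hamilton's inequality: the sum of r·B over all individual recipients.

r to a great-grandoffspring = 1/8 (three parent–offspring links: r = (1/2)^3 = 1/8).
r to a half-sibling = 1/4 (half-sibs share one parent — one path of length 2: r = (1/2)^2 = 1/4).
Summing one r·B term per recipient: 3·0.125·0.469 + 4·0.25·0.448 = 0.623875.

0.623875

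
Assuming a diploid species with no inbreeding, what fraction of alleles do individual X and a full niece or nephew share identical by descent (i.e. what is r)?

0.25

Full aunt/uncle↔niece/nephew: two paths of length 3 through the shared grandparent pair: r = 2·(1/2)^3 = 1/4.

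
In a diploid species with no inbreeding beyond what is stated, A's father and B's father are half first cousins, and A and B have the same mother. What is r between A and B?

Relatedness sums over independent paths through distinct common ancestors.
A and B are related in two ways: half second cousins through their fathers (r = 1/64) and half-sibs through their shared mother (r = 1/4).
r = 1/64 + 1/4 = 17/64 = 0.265625.

0.265625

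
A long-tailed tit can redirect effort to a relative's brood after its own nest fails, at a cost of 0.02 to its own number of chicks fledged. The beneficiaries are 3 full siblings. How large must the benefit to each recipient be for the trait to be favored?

r to a full sibling = 0.5 (full sibs share both parents — two paths of length 2: r = 2·(1/2)^2 = 1/2).
Hamilton's rule with n recipients of equal r: n·r·B > C, so B > C/(n·r) = 0.02/(3·0.5) = 0.0133.

0.0133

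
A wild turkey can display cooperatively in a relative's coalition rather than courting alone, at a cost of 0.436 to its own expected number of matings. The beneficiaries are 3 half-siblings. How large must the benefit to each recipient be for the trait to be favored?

0.5813

r to a half-sibling = 0.25 (half-sibs share one parent — one path of length 2: r = (1/2)^2 = 1/4).
Hamilton's rule with n recipients of equal r: n·r·B > C, so B > C/(n·r) = 0.436/(3·0.25) = 0.5813.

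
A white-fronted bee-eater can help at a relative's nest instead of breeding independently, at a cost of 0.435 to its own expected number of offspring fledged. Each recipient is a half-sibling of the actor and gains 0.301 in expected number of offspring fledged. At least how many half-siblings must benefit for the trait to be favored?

r to a half-sibling = 1/4 (half-sibs share one parent — one path of length 2: r = (1/2)^2 = 1/4).
Hamilton's rule: n·r·B > C  ⇒  n > C/(r·B) = 0.435/(0.25·0.301) = 5.781.
The smallest integer exceeding 5.781 is 6.

6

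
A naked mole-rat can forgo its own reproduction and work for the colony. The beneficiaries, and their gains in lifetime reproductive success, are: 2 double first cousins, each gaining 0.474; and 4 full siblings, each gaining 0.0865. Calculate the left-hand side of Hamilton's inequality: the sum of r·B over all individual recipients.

r to a double first cousin = 0.25 (double first cousins share both grandparent pairs — four paths of length 4: r = 4·(1/2)^4 = 1/4).
r to a full sibling = 0.5 (full sibs share both parents — two paths of length 2: r = 2·(1/2)^2 = 1/2).
Summing one r·B term per recipient: 2·0.25·0.474 + 4·0.5·0.0865 = 0.41.

0.41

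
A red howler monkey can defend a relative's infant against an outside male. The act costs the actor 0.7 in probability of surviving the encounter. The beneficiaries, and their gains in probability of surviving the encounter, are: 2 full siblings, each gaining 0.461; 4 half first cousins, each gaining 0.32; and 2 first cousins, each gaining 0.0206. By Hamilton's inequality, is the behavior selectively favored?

No

Hamilton's rule: the trait is favored when the sum of r·B over every recipient exceeds the actor's cost C.
r to a full sibling = 1/2 (full sibs share both parents — two paths of length 2: r = 2·(1/2)^2 = 1/2).
r to a half first cousin = 1/16 (half first cousins share one grandparent — one path of length 4: r = (1/2)^4 = 1/16).
r to a first cousin = 0.125 (first cousins share one grandparent pair — two paths of length 4: r = 2·(1/2)^4 = 1/8).
Summing one r·B term per recipient: 2·0.5·0.461 + 4·0.0625·0.32 + 2·0.125·0.0206 = 0.54615.
0.54615 < 0.7: the indirect benefit is less than the cost.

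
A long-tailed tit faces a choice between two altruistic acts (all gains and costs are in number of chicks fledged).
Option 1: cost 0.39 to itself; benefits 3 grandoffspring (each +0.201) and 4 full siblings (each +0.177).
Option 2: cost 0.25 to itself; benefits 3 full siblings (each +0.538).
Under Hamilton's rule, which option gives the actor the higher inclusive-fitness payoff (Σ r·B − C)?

Option 1: r to a grandoffspring = 0.25.
Option 1: r to a full sibling = 0.5.
Option 1: Σ r·B − C = (3·0.25·0.201 + 4·0.5·0.177) − 0.39 = 0.11475.
Option 2: r to a full sibling = 0.5.
Option 2: Σ r·B − C = (3·0.5·0.538) − 0.25 = 0.557.
Option 2 has the higher net inclusive-fitness payoff.

Option 2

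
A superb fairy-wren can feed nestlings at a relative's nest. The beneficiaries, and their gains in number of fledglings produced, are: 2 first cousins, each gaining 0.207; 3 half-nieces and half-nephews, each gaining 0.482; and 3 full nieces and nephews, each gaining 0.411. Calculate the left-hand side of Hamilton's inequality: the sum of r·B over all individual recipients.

r to a first cousin = 1/8 (first cousins share one grandparent pair — two paths of length 4: r = 2·(1/2)^4 = 1/8).
r to a half-niece or half-nephew = 0.125 (half-aunt/uncle↔niece/nephew: one path of length 3: r = (1/2)^3 = 1/8).
r to a full niece or nephew = 0.25 (full aunt/uncle↔niece/nephew: two paths of length 3 through the shared grandparent pair: r = 2·(1/2)^3 = 1/4).
Summing one r·B term per recipient: 2·0.125·0.207 + 3·0.125·0.482 + 3·0.25·0.411 = 0.54075.

0.54075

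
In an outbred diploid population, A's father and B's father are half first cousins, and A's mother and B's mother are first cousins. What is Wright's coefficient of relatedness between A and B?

With two independent routes of shared ancestry, r is the sum of the two contributions.
A and B are related in two ways: half second cousins through their fathers (r = 1/64) and second cousins through their mothers (r = 1/32).
r = 1/64 + 1/32 = 0.046875.

0.046875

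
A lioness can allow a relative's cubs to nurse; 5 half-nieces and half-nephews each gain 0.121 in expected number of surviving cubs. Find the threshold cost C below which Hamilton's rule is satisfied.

r to a half-niece or half-nephew = 1/8 (half-aunt/uncle↔niece/nephew: one path of length 3: r = (1/2)^3 = 1/8).
Hamilton's rule: n·r·B > C, so the trait is favored while C < n·r·B = 5·0.125·0.121 = 0.075625.

0.075625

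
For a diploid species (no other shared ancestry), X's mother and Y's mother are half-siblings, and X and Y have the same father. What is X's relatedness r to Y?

0.3125

With two independent routes of shared ancestry, r is the sum of the two contributions.
X and Y are related in two ways: half first cousins through their mothers (r = 1/16) and half-sibs through their shared father (r = 1/4).
r = 1/16 + 1/4 = 5/16 = 0.3125.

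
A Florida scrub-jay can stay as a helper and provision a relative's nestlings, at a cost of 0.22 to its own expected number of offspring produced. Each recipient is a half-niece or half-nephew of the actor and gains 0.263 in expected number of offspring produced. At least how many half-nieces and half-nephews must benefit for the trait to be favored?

7

r to a half-niece or half-nephew = 1/8 (half-aunt/uncle↔niece/nephew: one path of length 3: r = (1/2)^3 = 1/8).
Hamilton's rule: n·r·B > C  ⇒  n > C/(r·B) = 0.22/(0.125·0.263) = 6.692.
The smallest integer exceeding 6.692 is 7.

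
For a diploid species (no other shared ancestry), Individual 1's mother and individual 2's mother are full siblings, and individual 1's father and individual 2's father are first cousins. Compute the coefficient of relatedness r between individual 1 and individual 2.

0.15625

Relatedness sums over independent paths through distinct common ancestors.
Individual 1 and individual 2 are related in two ways: first cousins through their mothers (r = 1/8) and second cousins through their fathers (r = 1/32).
r = 1/8 + 1/32 = 0.15625.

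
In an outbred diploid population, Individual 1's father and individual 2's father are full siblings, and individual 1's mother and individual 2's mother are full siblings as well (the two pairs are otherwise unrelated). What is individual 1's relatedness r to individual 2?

Relatedness sums over independent paths through distinct common ancestors.
Individual 1 and individual 2 are related in two ways: first cousins through their fathers (r = 1/8) and first cousins through their mothers (r = 1/8) — i.e. double first cousins.
r = 1/8 + 1/8 = 1/4 = 0.25.

0.25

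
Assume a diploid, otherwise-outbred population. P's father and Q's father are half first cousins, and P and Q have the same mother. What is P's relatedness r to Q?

Independent pedigree routes through distinct common ancestors add.
P and Q are related in two ways: half second cousins through their fathers (r = 1/64) and half-sibs through their shared mother (r = 1/4).
r = 1/64 + 1/4 = 0.265625.

0.265625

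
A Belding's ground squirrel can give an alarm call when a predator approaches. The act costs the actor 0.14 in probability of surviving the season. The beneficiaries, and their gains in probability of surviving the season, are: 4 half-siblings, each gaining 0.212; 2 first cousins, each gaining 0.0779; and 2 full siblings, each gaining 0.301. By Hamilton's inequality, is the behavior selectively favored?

Hamilton's rule: the trait is favored when the sum of r·B over every recipient exceeds the actor's cost C.
r to a half-sibling = 1/4 (half-sibs share one parent — one path of length 2: r = (1/2)^2 = 1/4).
r to a first cousin = 0.125 (first cousins share one grandparent pair — two paths of length 4: r = 2·(1/2)^4 = 1/8).
r to a full sibling = 1/2 (full sibs share both parents — two paths of length 2: r = 2·(1/2)^2 = 1/2).
Summing one r·B term per recipient: 4·0.25·0.212 + 2·0.125·0.0779 + 2·0.5·0.301 = 0.532475.
0.532475 > 0.14: the indirect benefit exceeds the cost.

Yes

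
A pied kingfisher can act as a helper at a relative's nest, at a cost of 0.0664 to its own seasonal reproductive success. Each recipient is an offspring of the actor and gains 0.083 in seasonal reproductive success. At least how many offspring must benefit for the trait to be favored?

2

r to an offspring = 0.5 (one parent–offspring link: r = (1/2)^1 = 1/2).
Hamilton's rule: n·r·B > C  ⇒  n > C/(r·B) = 0.0664/(0.5·0.083) = 1.6.
The smallest integer exceeding 1.6 is 2.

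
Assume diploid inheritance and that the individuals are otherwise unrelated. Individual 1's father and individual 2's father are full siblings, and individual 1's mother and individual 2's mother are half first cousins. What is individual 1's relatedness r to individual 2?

Wright's path rule: contributions from independent ancestry routes add.
Individual 1 and individual 2 are related in two ways: first cousins through their fathers (r = 1/8) and half second cousins through their mothers (r = 1/64).
r = 1/8 + 1/64 = 9/64 = 0.140625.

0.140625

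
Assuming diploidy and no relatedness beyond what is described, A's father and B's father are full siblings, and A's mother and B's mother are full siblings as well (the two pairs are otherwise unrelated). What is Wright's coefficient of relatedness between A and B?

0.25

Relatedness sums over independent paths through distinct common ancestors.
A and B are related in two ways: first cousins through their fathers (r = 1/8) and first cousins through their mothers (r = 1/8) — i.e. double first cousins.
r = 1/8 + 1/8 = 0.25.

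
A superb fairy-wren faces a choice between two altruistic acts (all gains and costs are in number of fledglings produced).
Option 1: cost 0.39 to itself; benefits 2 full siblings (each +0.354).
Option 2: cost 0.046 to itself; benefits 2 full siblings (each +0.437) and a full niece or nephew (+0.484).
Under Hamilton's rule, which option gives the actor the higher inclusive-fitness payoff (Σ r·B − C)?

Option 1: r to a full sibling = 0.5.
Option 1: Σ r·B − C = (2·0.5·0.354) − 0.39 = -0.036.
Option 2: r to a full sibling = 0.5.
Option 2: r to a full niece or nephew = 0.25.
Option 2: Σ r·B − C = (2·0.5·0.437 + 1·0.25·0.484) − 0.046 = 0.512.
Option 2 has the higher net inclusive-fitness payoff.

Option 2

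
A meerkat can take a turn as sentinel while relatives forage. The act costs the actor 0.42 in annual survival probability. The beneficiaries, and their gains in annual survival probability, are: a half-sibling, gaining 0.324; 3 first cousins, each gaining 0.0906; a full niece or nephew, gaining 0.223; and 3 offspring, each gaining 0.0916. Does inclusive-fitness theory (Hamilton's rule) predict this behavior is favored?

Hamilton's rule: the trait is favored when the sum of r·B over every recipient exceeds the actor's cost C.
r to a half-sibling = 1/4 (half-sibs share one parent — one path of length 2: r = (1/2)^2 = 1/4).
r to a first cousin = 0.125 (first cousins share one grandparent pair — two paths of length 4: r = 2·(1/2)^4 = 1/8).
r to a full niece or nephew = 1/4 (full aunt/uncle↔niece/nephew: two paths of length 3 through the shared grandparent pair: r = 2·(1/2)^3 = 1/4).
r to an offspring = 0.5 (one parent–offspring link: r = (1/2)^1 = 1/2).
Summing one r·B term per recipient: 1·0.25·0.324 + 3·0.125·0.0906 + 1·0.25·0.223 + 3·0.5·0.0916 = 0.308125.
0.308125 < 0.42: the indirect benefit is less than the cost.

No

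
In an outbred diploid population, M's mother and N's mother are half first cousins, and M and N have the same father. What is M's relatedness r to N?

0.265625

With two independent routes of shared ancestry, r is the sum of the two contributions.
M and N are related in two ways: half second cousins through their mothers (r = 1/64) and half-sibs through their shared father (r = 1/4).
r = 1/64 + 1/4 = 17/64 = 0.265625.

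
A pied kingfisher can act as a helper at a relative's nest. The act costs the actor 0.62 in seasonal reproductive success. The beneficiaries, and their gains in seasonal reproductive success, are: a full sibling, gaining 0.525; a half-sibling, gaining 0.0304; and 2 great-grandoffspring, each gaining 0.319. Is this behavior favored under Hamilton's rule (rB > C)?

Hamilton's rule: the trait is favored when the sum of r·B over every recipient exceeds the actor's cost C.
r to a full sibling = 0.5 (full sibs share both parents — two paths of length 2: r = 2·(1/2)^2 = 1/2).
r to a half-sibling = 1/4 (half-sibs share one parent — one path of length 2: r = (1/2)^2 = 1/4).
r to a great-grandoffspring = 1/8 (three parent–offspring links: r = (1/2)^3 = 1/8).
Summing one r·B term per recipient: 1·0.5·0.525 + 1·0.25·0.0304 + 2·0.125·0.319 = 0.34985.
0.34985 < 0.62: the indirect benefit is less than the cost.

No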